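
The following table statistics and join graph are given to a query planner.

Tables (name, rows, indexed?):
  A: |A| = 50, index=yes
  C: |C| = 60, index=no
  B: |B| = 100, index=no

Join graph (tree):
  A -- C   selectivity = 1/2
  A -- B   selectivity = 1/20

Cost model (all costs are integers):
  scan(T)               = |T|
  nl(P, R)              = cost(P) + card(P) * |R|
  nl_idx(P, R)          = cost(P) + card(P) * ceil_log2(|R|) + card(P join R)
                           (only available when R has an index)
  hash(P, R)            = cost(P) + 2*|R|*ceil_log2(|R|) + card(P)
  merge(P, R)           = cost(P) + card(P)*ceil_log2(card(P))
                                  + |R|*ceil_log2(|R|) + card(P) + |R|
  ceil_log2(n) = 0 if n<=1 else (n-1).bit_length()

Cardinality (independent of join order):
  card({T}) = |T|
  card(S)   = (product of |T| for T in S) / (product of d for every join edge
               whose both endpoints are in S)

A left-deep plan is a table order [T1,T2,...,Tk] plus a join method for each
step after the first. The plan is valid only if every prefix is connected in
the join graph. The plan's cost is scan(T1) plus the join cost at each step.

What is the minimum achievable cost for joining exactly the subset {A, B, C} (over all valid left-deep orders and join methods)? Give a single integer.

1770

Selinger DP over subsets of {A,B,C}:
  {A}: scan cost=50, card=50
  {C}: scan cost=60, card=60
  {B}: scan cost=100, card=100
  {AC}: card=1500; try (A,hash)→720, (C,hash)→820, (C,merge)→820, (A,merge)→830, (A,nl_idx)→1920, (C,nl)→3050 …(+1); best=720 via (A,hash)
  {AB}: card=250; try (A,hash)→800, (A,nl_idx)→950, (B,merge)→1200, (A,merge)→1250, (B,hash)→1500, (B,nl)→5050 …(+1); best=800 via (A,hash)
  {ABC}: card=7500; try (C,hash)→1770, (C,merge)→3470, (B,hash)→3620, (C,nl)→15800, (B,merge)→19520, (B,nl)→150720; best=1770 via (C,hash)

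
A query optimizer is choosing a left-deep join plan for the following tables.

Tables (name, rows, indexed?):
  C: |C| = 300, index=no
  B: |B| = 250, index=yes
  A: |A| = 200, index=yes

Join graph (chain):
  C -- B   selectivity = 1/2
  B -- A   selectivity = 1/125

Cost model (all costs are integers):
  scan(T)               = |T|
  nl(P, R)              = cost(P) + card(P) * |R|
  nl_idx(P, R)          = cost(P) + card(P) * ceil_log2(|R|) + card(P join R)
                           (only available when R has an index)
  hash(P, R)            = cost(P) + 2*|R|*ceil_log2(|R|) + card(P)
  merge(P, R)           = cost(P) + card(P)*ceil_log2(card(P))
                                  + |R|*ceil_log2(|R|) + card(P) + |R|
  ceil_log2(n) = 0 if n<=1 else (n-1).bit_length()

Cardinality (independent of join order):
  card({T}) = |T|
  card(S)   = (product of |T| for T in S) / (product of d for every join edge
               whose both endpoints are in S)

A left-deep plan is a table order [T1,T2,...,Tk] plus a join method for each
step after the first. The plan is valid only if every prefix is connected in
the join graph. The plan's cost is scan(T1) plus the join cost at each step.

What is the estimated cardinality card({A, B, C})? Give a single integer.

60000

Tables in S: A(200), B(250), C(300)
Edges inside S: C-B(d=2), B-A(d=125)
numerator = 200 * 250 * 300 = 15000000
denominator = 2 * 125 = 250
card(S) = 15000000 / 250 = 60000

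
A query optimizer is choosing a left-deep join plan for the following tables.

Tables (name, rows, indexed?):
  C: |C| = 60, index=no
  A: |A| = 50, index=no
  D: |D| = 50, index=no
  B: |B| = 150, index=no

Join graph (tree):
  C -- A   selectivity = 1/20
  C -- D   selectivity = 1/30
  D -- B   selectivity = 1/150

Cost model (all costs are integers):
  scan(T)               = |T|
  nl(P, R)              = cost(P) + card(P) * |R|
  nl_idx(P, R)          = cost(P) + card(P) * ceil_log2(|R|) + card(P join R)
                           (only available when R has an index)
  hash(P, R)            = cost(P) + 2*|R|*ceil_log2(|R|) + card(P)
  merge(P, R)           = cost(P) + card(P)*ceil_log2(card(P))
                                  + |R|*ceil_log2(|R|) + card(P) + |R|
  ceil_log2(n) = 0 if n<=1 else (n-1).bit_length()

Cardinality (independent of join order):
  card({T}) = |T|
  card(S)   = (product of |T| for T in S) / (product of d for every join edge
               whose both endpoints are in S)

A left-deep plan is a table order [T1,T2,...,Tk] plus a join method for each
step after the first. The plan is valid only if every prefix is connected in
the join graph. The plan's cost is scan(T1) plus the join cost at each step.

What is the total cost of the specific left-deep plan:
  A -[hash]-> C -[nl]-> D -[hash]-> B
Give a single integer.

step 1: scan A: cost=50, card=50
step 2: join C via hash
    card(P join C) = 50*60/(20) = 150
    cost = 50 + 2*60*6 + 50 = 820
step 3: join D via nl
    card(P join D) = 150*50/(30) = 250
    cost = 820 + 150*50 = 8320
step 4: join B via hash
    card(P join B) = 250*150/(150) = 250
    cost = 8320 + 2*150*8 + 250 = 10970

10970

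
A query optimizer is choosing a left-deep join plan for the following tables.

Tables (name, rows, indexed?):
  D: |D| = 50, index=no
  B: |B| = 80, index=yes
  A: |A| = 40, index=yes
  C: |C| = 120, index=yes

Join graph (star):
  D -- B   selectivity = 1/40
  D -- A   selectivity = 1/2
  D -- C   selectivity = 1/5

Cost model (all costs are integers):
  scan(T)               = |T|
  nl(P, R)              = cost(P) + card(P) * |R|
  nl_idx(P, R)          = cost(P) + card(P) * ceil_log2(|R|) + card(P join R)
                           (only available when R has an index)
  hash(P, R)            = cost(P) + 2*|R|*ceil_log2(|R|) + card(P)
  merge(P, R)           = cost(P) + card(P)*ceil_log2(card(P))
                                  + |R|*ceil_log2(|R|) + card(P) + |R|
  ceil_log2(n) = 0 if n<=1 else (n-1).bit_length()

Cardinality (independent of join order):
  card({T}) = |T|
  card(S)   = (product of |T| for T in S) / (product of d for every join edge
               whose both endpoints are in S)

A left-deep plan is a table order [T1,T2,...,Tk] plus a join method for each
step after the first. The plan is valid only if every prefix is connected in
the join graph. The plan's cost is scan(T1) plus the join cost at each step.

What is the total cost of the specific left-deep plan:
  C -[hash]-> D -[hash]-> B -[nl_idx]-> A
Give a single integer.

step 1: scan C: cost=120, card=120
step 2: join D via hash
    card(P join D) = 120*50/(5) = 1200
    cost = 120 + 2*50*6 + 120 = 840
step 3: join B via hash
    card(P join B) = 1200*80/(40) = 2400
    cost = 840 + 2*80*7 + 1200 = 3160
step 4: join A via nl_idx
    card(P join A) = 2400*40/(2) = 48000
    cost = 3160 + 2400*6 + 48000 = 65560

65560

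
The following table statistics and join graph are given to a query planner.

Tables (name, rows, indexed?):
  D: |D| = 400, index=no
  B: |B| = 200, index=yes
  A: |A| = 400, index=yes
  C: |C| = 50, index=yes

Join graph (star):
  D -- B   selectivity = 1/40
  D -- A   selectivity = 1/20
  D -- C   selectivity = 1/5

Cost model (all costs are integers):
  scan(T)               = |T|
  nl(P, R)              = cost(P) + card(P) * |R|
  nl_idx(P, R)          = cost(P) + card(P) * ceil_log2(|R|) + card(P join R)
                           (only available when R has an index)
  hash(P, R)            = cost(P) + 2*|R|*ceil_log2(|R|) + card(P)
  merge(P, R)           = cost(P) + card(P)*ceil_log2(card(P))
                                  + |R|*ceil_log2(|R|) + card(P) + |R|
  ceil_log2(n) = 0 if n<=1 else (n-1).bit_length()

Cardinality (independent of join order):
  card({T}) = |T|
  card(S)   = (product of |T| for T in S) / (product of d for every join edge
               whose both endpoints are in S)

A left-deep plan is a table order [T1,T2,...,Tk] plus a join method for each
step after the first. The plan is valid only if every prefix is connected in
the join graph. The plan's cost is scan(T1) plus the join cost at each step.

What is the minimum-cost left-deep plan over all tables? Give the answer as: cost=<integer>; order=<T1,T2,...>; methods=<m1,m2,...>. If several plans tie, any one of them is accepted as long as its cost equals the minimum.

Selinger DP (subsets sized 1..n):
  {D}: scan cost=400, card=400
  {B}: scan cost=200, card=200
  {A}: scan cost=400, card=400
  {C}: scan cost=50, card=50
  {BD}: card=2000; try (B,hash)→4000, (B,nl_idx)→5600, (D,merge)→6000, (B,merge)→6200, (D,hash)→7600, (D,nl)→80200 …(+1); best=4000 via (B,hash)
  {AD}: card=8000; try (D,hash)→8000, (A,hash)→8000, (D,merge)→8400, (A,merge)→8400, (A,nl_idx)→12000, (D,nl)→160400 …(+1); best=8000 via (D,hash)
  {CD}: card=4000; try (C,hash)→1400, (D,merge)→4400, (C,merge)→4750, (C,nl_idx)→6800, (D,hash)→7300, (D,nl)→20050 …(+1); best=1400 via (C,hash)
  {ABD}: card=40000; try (A,hash)→13200, (B,hash)→19200, (A,merge)→32000, (A,nl_idx)→62000, (B,nl_idx)→112000, (B,merge)→121800 …(+2); best=13200 via (A,hash)
  {BCD}: card=20000; try (C,hash)→6600, (B,hash)→8600, (C,merge)→28350, (C,nl_idx)→36000, (B,nl_idx)→53400, (B,merge)→55200 …(+2); best=6600 via (C,hash)
  {ACD}: card=80000; try (A,hash)→12600, (C,hash)→16600, (A,merge)→57400, (A,nl_idx)→117400, (C,merge)→120350, (C,nl_idx)→136000 …(+2); best=12600 via (A,hash)
  {ABCD}: card=400000; try (A,hash)→33800, (C,hash)→53800, (B,hash)→95800, (A,merge)→330600, (A,nl_idx)→586600, (C,nl_idx)→653200 …(+6); best=33800 via (A,hash)

cost=33800; order=D,B,C,A; methods=hash,hash,hash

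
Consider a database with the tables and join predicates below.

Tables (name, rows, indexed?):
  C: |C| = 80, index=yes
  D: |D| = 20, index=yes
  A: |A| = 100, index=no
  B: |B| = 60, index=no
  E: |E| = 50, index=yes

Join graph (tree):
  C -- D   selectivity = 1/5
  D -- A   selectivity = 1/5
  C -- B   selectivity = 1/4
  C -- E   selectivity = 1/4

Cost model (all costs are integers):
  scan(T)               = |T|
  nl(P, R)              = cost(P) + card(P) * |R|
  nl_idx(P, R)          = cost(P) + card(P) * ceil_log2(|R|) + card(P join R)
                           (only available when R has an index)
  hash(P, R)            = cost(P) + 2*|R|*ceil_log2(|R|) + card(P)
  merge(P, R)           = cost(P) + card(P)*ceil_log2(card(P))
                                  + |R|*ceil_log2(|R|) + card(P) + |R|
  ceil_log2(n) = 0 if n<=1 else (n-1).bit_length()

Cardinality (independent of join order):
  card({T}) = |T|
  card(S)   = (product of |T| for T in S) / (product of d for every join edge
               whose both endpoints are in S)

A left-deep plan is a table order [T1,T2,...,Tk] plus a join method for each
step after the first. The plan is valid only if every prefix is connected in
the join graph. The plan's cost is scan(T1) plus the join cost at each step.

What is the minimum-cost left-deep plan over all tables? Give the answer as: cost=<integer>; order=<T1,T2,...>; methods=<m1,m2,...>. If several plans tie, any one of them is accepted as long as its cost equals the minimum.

cost=67400; order=C,D,E,B,A; methods=hash,hash,hash,hash

Selinger DP (subsets sized 1..n):
  {C}: scan cost=80, card=80
  {D}: scan cost=20, card=20
  {A}: scan cost=100, card=100
  {B}: scan cost=60, card=60
  {E}: scan cost=50, card=50
  {CD}: card=320; try (D,hash)→360, (C,nl_idx)→480, (C,merge)→780, (D,nl_idx)→800, (D,merge)→840, (C,hash)→1160 …(+2); best=360 via (D,hash)
  {BC}: card=1200; try (B,hash)→880, (C,merge)→1120, (B,merge)→1140, (C,hash)→1240, (C,nl_idx)→1680, (C,nl)→4860 …(+1); best=880 via (B,hash)
  {CE}: card=1000; try (E,hash)→760, (C,merge)→1040, (E,merge)→1070, (C,hash)→1220, (C,nl_idx)→1400, (E,nl_idx)→1560 …(+2); best=760 via (E,hash)
  {AD}: card=400; try (D,hash)→400, (A,merge)→940, (D,nl_idx)→1000, (D,merge)→1020, (A,hash)→1440, (A,nl)→2020 …(+1); best=400 via (D,hash)
  {ACD}: card=6400; try (C,hash)→1920, (A,hash)→2080, (A,merge)→4360, (C,merge)→5040, (C,nl_idx)→9600, (A,nl)→32360 …(+1); best=1920 via (C,hash)
  {BCD}: card=4800; try (B,hash)→1400, (D,hash)→2280, (B,merge)→3980, (D,nl_idx)→11680, (D,merge)→15400, (B,nl)→19560 …(+1); best=1400 via (B,hash)
  {CDE}: card=4000; try (E,hash)→1280, (D,hash)→1960, (E,merge)→3910, (E,nl_idx)→6280, (D,nl_idx)→9760, (D,merge)→11880 …(+2); best=1280 via (E,hash)
  {BCE}: card=15000; try (B,hash)→2480, (E,hash)→2680, (B,merge)→12180, (E,merge)→15630, (E,nl_idx)→23080, (B,nl)→60760 …(+1); best=2480 via (B,hash)
  {ABCD}: card=96000; try (A,hash)→7600, (B,hash)→9040, (A,merge)→69400, (B,merge)→91940, (B,nl)→385920, (A,nl)→481400; best=7600 via (A,hash)
  {ACDE}: card=80000; try (A,hash)→6680, (E,hash)→8920, (A,merge)→54080, (E,merge)→91870, (E,nl_idx)→120320, (E,nl)→321920 …(+1); best=6680 via (A,hash)
  {BCDE}: card=60000; try (B,hash)→6000, (E,hash)→6800, (D,hash)→17680, (B,merge)→53700, (E,merge)→68950, (E,nl_idx)→90200 …(+5); best=6000 via (B,hash)
  {ABCDE}: card=1200000; try (A,hash)→67400, (B,hash)→87400, (E,hash)→104200, (A,merge)→1026800, (B,merge)→1447100, (E,merge)→1735950 …(+4); best=67400 via (A,hash)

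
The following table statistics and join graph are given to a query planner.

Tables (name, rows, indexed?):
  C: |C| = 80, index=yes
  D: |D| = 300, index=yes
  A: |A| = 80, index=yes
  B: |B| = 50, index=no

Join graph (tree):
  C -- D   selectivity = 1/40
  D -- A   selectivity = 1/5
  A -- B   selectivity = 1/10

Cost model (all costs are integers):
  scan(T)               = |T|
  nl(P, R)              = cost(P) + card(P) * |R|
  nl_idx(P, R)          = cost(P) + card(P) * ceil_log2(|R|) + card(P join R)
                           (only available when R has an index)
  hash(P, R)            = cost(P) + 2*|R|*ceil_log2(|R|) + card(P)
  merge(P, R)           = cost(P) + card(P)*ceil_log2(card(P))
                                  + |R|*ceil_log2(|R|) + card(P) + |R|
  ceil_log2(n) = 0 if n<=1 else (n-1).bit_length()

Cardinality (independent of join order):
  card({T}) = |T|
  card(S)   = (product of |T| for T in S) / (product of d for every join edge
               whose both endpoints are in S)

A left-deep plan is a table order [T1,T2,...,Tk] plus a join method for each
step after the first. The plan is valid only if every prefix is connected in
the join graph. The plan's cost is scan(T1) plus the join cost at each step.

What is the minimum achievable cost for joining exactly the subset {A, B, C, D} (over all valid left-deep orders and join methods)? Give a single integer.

13320

Selinger DP over subsets of {A,B,C,D}:
  {C}: scan cost=80, card=80
  {D}: scan cost=300, card=300
  {A}: scan cost=80, card=80
  {B}: scan cost=50, card=50
  {CD}: card=600; try (D,nl_idx)→1400, (C,hash)→1720, (C,nl_idx)→3000, (D,merge)→3720, (C,merge)→3940, (D,hash)→5560 …(+2); best=1400 via (D,nl_idx)
  {AD}: card=4800; try (A,hash)→1720, (D,merge)→3720, (A,merge)→3940, (D,hash)→5560, (D,nl_idx)→5600, (A,nl_idx)→7200 …(+2); best=1720 via (A,hash)
  {AB}: card=400; try (B,hash)→760, (A,nl_idx)→800, (A,merge)→1040, (B,merge)→1070, (A,hash)→1220, (A,nl)→4050 …(+1); best=760 via (B,hash)
  {ACD}: card=9600; try (A,hash)→3120, (C,hash)→7640, (A,merge)→8640, (A,nl_idx)→15200, (C,nl_idx)→44920, (A,nl)→49400 …(+2); best=3120 via (A,hash)
  {ABD}: card=24000; try (D,hash)→6560, (B,hash)→7120, (D,merge)→7760, (D,nl_idx)→28360, (B,merge)→69270, (D,nl)→120760 …(+1); best=6560 via (D,hash)
  {ABCD}: card=48000; try (B,hash)→13320, (C,hash)→31680, (B,merge)→147470, (C,nl_idx)→222560, (C,merge)→391200, (B,nl)→483120 …(+1); best=13320 via (B,hash)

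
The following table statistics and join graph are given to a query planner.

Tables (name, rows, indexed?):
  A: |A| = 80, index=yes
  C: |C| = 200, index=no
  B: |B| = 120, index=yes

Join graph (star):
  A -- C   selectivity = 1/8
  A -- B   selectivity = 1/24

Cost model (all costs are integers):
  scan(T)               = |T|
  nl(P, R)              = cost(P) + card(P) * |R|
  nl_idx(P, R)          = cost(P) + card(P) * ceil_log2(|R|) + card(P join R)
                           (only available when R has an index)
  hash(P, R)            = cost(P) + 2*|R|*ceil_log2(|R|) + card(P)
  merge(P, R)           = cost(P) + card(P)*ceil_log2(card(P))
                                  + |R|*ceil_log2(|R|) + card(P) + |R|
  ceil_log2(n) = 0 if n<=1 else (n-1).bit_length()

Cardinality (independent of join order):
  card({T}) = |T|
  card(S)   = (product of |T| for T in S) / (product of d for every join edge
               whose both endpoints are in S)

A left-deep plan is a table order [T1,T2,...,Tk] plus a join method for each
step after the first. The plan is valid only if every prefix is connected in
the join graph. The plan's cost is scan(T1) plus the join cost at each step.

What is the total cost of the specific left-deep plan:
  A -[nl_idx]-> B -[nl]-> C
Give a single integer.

81040

step 1: scan A: cost=80, card=80
step 2: join B via nl_idx
    card(P join B) = 80*120/(24) = 400
    cost = 80 + 80*7 + 400 = 1040
step 3: join C via nl
    card(P join C) = 400*200/(8) = 10000
    cost = 1040 + 400*200 = 81040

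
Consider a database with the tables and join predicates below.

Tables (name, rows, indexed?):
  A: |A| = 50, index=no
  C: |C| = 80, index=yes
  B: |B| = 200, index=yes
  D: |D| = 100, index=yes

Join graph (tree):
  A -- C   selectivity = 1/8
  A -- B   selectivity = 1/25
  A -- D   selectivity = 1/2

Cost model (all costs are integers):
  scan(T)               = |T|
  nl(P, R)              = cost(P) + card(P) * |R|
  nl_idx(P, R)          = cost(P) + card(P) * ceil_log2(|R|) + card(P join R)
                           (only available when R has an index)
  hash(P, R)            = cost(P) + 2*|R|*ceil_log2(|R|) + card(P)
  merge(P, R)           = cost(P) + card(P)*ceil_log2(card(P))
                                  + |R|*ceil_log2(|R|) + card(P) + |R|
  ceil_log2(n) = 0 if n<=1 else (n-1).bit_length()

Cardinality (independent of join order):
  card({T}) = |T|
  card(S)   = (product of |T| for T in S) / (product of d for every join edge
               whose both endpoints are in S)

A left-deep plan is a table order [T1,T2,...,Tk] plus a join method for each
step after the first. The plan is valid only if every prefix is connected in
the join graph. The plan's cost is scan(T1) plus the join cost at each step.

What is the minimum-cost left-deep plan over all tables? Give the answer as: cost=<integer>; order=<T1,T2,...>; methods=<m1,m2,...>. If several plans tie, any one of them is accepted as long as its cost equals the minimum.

Selinger DP (subsets sized 1..n):
  {A}: scan cost=50, card=50
  {C}: scan cost=80, card=80
  {B}: scan cost=200, card=200
  {D}: scan cost=100, card=100
  {AC}: card=500; try (A,hash)→760, (C,nl_idx)→900, (C,merge)→1040, (A,merge)→1070, (C,hash)→1220, (C,nl)→4050 …(+1); best=760 via (A,hash)
  {AB}: card=400; try (B,nl_idx)→850, (A,hash)→1000, (B,merge)→2200, (A,merge)→2350, (B,hash)→3300, (B,nl)→10050 …(+1); best=850 via (B,nl_idx)
  {AD}: card=2500; try (A,hash)→800, (D,merge)→1200, (A,merge)→1250, (D,hash)→1500, (D,nl_idx)→2900, (D,nl)→5050 …(+1); best=800 via (A,hash)
  {ABC}: card=4000; try (C,hash)→2370, (B,hash)→4460, (C,merge)→5490, (B,merge)→7560, (C,nl_idx)→7650, (B,nl_idx)→8760 …(+2); best=2370 via (C,hash)
  {ACD}: card=25000; try (D,hash)→2660, (C,hash)→4420, (D,merge)→6560, (D,nl_idx)→29260, (C,merge)→33940, (C,nl_idx)→43300 …(+2); best=2660 via (D,hash)
  {ABD}: card=20000; try (D,hash)→2650, (D,merge)→5650, (B,hash)→6500, (D,nl_idx)→23650, (B,merge)→35100, (B,nl_idx)→40800 …(+2); best=2650 via (D,hash)
  {ABCD}: card=200000; try (D,hash)→7770, (C,hash)→23770, (B,hash)→30860, (D,merge)→55170, (D,nl_idx)→230370, (C,merge)→323290 …(+6); best=7770 via (D,hash)

cost=7770; order=A,B,C,D; methods=nl_idx,hash,hash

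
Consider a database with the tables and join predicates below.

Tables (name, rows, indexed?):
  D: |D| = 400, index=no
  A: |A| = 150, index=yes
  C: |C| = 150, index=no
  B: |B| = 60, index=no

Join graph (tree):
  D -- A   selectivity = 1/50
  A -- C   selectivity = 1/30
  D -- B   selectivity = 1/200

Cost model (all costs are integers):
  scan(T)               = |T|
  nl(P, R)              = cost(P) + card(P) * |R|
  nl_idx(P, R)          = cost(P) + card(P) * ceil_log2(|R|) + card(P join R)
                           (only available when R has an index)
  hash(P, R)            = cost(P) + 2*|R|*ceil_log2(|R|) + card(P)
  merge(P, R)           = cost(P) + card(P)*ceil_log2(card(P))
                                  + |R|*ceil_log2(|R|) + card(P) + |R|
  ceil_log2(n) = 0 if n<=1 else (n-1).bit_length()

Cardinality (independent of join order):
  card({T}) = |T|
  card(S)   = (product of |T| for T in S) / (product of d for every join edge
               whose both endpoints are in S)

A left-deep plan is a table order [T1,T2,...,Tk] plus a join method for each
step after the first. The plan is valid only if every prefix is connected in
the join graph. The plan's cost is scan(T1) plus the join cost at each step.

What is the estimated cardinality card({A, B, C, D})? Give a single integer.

1800

Tables in S: A(150), B(60), C(150), D(400)
Edges inside S: D-A(d=50), A-C(d=30), D-B(d=200)
numerator = 150 * 60 * 150 * 400 = 540000000
denominator = 50 * 30 * 200 = 300000
card(S) = 540000000 / 300000 = 1800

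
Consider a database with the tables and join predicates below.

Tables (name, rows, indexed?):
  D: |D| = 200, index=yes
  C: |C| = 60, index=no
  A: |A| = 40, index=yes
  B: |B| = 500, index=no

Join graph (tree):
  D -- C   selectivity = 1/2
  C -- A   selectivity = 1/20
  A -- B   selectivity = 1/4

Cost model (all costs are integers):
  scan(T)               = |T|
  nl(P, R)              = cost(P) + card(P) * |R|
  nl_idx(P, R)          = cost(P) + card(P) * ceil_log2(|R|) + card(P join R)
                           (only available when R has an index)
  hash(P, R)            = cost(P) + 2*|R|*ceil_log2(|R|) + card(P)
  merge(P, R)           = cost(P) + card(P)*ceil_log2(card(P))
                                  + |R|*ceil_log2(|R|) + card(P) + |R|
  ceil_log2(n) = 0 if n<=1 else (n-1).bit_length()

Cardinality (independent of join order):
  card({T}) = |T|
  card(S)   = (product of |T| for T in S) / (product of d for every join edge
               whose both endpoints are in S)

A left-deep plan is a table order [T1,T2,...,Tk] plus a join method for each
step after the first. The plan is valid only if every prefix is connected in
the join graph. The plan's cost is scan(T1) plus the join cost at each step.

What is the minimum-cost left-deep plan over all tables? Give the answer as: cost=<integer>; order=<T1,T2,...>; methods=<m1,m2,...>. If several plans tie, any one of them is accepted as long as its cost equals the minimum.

Selinger DP (subsets sized 1..n):
  {D}: scan cost=200, card=200
  {C}: scan cost=60, card=60
  {A}: scan cost=40, card=40
  {B}: scan cost=500, card=500
  {CD}: card=6000; try (C,hash)→1120, (D,merge)→2280, (C,merge)→2420, (D,hash)→3320, (D,nl_idx)→6540, (D,nl)→12060 …(+1); best=1120 via (C,hash)
  {AC}: card=120; try (A,nl_idx)→540, (A,hash)→600, (C,merge)→740, (A,merge)→760, (C,hash)→800, (C,nl)→2440 …(+1); best=540 via (A,nl_idx)
  {AB}: card=5000; try (A,hash)→1480, (B,merge)→5320, (A,merge)→5780, (A,nl_idx)→8500, (B,hash)→9080, (B,nl)→20040 …(+1); best=1480 via (A,hash)
  {ACD}: card=12000; try (D,merge)→3300, (D,hash)→3860, (A,hash)→7600, (D,nl_idx)→13500, (D,nl)→24540, (A,nl_idx)→49120 …(+2); best=3300 via (D,merge)
  {ABC}: card=15000; try (B,merge)→6500, (C,hash)→7200, (B,hash)→9660, (B,nl)→60540, (C,merge)→71900, (C,nl)→301480; best=6500 via (B,merge)
  {ABCD}: card=1500000; try (B,hash)→24300, (D,hash)→24700, (B,merge)→188300, (D,merge)→233300, (D,nl_idx)→1626500, (D,nl)→3006500 …(+1); best=24300 via (B,hash)

cost=24300; order=C,A,D,B; methods=nl_idx,merge,hash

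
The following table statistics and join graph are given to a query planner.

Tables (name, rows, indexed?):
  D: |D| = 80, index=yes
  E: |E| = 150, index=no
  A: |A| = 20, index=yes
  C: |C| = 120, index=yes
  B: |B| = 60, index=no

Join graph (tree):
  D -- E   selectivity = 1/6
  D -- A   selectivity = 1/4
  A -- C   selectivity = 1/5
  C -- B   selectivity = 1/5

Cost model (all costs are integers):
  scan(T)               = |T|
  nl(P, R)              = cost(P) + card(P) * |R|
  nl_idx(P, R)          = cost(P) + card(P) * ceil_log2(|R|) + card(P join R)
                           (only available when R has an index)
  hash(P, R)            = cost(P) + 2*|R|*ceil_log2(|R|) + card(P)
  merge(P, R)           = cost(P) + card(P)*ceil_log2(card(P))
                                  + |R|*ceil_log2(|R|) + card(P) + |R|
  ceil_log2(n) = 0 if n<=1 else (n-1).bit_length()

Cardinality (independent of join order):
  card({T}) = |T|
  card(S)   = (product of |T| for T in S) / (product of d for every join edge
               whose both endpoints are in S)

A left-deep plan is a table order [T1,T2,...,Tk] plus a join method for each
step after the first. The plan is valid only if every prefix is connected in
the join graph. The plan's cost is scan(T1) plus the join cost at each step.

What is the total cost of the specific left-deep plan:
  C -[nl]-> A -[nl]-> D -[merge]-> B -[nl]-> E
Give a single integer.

step 1: scan C: cost=120, card=120
step 2: join A via nl
    card(P join A) = 120*20/(5) = 480
    cost = 120 + 120*20 = 2520
step 3: join D via nl
    card(P join D) = 480*80/(4) = 9600
    cost = 2520 + 480*80 = 40920
step 4: join B via merge
    card(P join B) = 9600*60/(5) = 115200
    cost = 40920 + 9600*14 + 60*6 + 9600 + 60 = 185340
step 5: join E via nl
    card(P join E) = 115200*150/(6) = 2880000
    cost = 185340 + 115200*150 = 17465340

17465340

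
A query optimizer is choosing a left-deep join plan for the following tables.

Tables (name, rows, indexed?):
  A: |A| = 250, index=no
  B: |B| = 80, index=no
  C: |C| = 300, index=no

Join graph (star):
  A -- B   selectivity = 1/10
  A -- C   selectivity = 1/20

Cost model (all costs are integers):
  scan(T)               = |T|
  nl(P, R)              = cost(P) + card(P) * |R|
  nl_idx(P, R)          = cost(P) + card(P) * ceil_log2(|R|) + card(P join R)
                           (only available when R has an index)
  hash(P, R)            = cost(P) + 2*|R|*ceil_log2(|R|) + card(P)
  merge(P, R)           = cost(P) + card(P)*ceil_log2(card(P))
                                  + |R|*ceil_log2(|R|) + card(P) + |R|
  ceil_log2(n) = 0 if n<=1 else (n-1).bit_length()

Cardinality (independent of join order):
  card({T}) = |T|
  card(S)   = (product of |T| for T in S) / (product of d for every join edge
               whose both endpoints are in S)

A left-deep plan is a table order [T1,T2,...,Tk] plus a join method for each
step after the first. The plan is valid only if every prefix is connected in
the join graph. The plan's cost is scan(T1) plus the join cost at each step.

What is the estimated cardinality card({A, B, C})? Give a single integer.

30000

Tables in S: A(250), B(80), C(300)
Edges inside S: A-B(d=10), A-C(d=20)
numerator = 250 * 80 * 300 = 6000000
denominator = 10 * 20 = 200
card(S) = 6000000 / 200 = 30000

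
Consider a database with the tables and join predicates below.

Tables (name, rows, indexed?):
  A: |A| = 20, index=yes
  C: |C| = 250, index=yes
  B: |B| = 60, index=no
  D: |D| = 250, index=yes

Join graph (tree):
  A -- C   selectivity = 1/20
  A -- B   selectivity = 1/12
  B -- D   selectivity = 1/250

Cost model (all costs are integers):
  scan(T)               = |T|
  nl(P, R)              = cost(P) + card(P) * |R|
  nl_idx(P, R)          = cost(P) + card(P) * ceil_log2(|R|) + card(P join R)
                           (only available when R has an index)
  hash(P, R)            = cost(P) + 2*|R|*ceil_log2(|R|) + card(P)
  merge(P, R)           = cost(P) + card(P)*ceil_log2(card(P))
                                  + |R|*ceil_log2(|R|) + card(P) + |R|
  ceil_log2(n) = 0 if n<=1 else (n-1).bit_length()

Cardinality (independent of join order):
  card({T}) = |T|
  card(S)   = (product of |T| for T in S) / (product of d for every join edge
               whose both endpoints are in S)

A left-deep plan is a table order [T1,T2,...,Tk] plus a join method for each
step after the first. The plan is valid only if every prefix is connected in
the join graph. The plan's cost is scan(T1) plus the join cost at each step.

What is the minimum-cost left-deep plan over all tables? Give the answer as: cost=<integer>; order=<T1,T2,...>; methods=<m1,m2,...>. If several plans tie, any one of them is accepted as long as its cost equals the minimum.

cost=2910; order=B,D,A,C; methods=nl_idx,hash,nl_idx

Selinger DP (subsets sized 1..n):
  {A}: scan cost=20, card=20
  {C}: scan cost=250, card=250
  {B}: scan cost=60, card=60
  {D}: scan cost=250, card=250
  {AC}: card=250; try (C,nl_idx)→430, (A,hash)→700, (A,nl_idx)→1750, (C,merge)→2390, (A,merge)→2620, (C,hash)→4040 …(+2); best=430 via (C,nl_idx)
  {AB}: card=100; try (A,hash)→320, (A,nl_idx)→460, (B,merge)→560, (A,merge)→600, (B,hash)→760, (B,nl)→1220 …(+1); best=320 via (A,hash)
  {BD}: card=60; try (D,nl_idx)→600, (B,hash)→1220, (D,merge)→2730, (B,merge)→2920, (D,hash)→4120, (D,nl)→15060 …(+1); best=600 via (D,nl_idx)
  {ABC}: card=1250; try (B,hash)→1400, (C,nl_idx)→2370, (B,merge)→3100, (C,merge)→3370, (C,hash)→4420, (B,nl)→15430 …(+1); best=1400 via (B,hash)
  {ABD}: card=100; try (A,hash)→860, (A,nl_idx)→1000, (A,merge)→1140, (D,nl_idx)→1220, (A,nl)→1800, (D,merge)→3370 …(+2); best=860 via (A,hash)
  {ABCD}: card=1250; try (C,nl_idx)→2910, (C,merge)→3910, (C,hash)→4960, (D,hash)→6650, (D,nl_idx)→12650, (D,merge)→18650 …(+2); best=2910 via (C,nl_idx)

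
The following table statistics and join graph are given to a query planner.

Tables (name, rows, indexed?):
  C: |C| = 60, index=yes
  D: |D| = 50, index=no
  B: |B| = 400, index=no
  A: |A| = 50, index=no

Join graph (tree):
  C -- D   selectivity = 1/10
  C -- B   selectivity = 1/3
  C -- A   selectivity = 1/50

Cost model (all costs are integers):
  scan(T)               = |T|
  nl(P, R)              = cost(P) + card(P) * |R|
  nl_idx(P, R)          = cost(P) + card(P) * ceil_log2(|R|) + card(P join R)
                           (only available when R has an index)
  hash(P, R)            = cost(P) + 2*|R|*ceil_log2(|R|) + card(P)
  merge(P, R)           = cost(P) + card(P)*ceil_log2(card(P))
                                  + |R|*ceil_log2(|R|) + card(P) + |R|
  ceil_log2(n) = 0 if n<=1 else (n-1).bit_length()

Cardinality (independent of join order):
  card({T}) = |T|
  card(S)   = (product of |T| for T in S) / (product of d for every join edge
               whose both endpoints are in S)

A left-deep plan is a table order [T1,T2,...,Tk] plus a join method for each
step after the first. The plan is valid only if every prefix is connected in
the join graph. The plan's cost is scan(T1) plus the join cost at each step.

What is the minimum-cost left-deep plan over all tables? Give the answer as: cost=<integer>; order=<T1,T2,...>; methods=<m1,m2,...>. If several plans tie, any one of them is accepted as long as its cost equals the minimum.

cost=8070; order=A,C,D,B; methods=nl_idx,hash,merge

Selinger DP (subsets sized 1..n):
  {C}: scan cost=60, card=60
  {D}: scan cost=50, card=50
  {B}: scan cost=400, card=400
  {A}: scan cost=50, card=50
  {CD}: card=300; try (C,nl_idx)→650, (D,hash)→720, (C,hash)→820, (C,merge)→820, (D,merge)→830, (C,nl)→3050 …(+1); best=650 via (C,nl_idx)
  {BC}: card=8000; try (C,hash)→1520, (B,merge)→4480, (C,merge)→4820, (B,hash)→7320, (C,nl_idx)→10800, (B,nl)→24060 …(+1); best=1520 via (C,hash)
  {AC}: card=60; try (C,nl_idx)→410, (A,hash)→720, (C,hash)→820, (C,merge)→820, (A,merge)→830, (C,nl)→3050 …(+1); best=410 via (C,nl_idx)
  {BCD}: card=40000; try (B,merge)→7650, (B,hash)→8150, (D,hash)→10120, (D,merge)→113870, (B,nl)→120650, (D,nl)→401520; best=7650 via (B,merge)
  {ACD}: card=300; try (D,hash)→1070, (D,merge)→1180, (A,hash)→1550, (D,nl)→3410, (A,merge)→4000, (A,nl)→15650; best=1070 via (D,hash)
  {ABC}: card=8000; try (B,merge)→4830, (B,hash)→7670, (A,hash)→10120, (B,nl)→24410, (A,merge)→113870, (A,nl)→401520; best=4830 via (B,merge)
  {ABCD}: card=40000; try (B,merge)→8070, (B,hash)→8570, (D,hash)→13430, (A,hash)→48250, (D,merge)→117180, (B,nl)→121070 …(+3); best=8070 via (B,merge)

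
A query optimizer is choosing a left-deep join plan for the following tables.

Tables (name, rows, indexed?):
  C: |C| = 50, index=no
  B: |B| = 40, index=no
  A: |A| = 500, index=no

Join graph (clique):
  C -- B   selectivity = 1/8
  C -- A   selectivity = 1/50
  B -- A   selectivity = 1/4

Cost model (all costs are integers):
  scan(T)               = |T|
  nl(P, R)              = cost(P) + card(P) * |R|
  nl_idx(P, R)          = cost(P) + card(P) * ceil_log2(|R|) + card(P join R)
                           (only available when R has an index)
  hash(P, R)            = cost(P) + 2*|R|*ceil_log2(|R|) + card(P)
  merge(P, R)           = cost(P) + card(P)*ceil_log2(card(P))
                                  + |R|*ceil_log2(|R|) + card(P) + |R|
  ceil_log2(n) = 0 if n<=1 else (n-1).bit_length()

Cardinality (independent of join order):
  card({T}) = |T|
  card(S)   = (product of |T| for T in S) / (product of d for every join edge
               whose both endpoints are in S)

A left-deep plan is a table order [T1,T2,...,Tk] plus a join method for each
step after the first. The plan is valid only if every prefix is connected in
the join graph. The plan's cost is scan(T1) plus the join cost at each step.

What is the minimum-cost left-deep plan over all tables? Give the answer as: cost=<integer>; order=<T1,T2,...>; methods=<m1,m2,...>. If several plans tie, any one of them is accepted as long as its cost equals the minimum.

Selinger DP (subsets sized 1..n):
  {C}: scan cost=50, card=50
  {B}: scan cost=40, card=40
  {A}: scan cost=500, card=500
  {BC}: card=250; try (B,hash)→580, (C,merge)→670, (C,hash)→680, (B,merge)→680, (C,nl)→2040, (B,nl)→2050; best=580 via (B,hash)
  {AC}: card=500; try (C,hash)→1600, (A,merge)→5400, (C,merge)→5850, (A,hash)→9100, (A,nl)→25050, (C,nl)→25500; best=1600 via (C,hash)
  {AB}: card=5000; try (B,hash)→1480, (A,merge)→5320, (B,merge)→5780, (A,hash)→9080, (A,nl)→20040, (B,nl)→20500; best=1480 via (B,hash)
  {ABC}: card=625; try (B,hash)→2580, (B,merge)→6880, (C,hash)→7080, (A,merge)→7830, (A,hash)→9830, (B,nl)→21600 …(+3); best=2580 via (B,hash)

cost=2580; order=A,C,B; methods=hash,hash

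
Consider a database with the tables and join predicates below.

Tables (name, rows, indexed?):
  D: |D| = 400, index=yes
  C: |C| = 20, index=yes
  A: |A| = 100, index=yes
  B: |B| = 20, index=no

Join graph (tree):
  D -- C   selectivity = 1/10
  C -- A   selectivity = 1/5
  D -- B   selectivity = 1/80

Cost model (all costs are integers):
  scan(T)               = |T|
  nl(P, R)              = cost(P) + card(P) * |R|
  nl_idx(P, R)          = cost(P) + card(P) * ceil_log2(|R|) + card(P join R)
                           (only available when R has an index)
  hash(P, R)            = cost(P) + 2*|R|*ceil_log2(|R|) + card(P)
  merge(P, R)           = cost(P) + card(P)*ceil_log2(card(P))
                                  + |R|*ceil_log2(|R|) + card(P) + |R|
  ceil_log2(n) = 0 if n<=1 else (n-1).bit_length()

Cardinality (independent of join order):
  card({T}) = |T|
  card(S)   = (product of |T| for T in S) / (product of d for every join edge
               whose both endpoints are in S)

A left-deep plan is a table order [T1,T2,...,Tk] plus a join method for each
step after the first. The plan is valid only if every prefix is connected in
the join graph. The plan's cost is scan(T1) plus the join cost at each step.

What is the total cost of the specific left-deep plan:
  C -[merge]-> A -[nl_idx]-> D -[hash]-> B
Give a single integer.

36740

step 1: scan C: cost=20, card=20
step 2: join A via merge
    card(P join A) = 20*100/(5) = 400
    cost = 20 + 20*5 + 100*7 + 20 + 100 = 940
step 3: join D via nl_idx
    card(P join D) = 400*400/(10) = 16000
    cost = 940 + 400*9 + 16000 = 20540
step 4: join B via hash
    card(P join B) = 16000*20/(80) = 4000
    cost = 20540 + 2*20*5 + 16000 = 36740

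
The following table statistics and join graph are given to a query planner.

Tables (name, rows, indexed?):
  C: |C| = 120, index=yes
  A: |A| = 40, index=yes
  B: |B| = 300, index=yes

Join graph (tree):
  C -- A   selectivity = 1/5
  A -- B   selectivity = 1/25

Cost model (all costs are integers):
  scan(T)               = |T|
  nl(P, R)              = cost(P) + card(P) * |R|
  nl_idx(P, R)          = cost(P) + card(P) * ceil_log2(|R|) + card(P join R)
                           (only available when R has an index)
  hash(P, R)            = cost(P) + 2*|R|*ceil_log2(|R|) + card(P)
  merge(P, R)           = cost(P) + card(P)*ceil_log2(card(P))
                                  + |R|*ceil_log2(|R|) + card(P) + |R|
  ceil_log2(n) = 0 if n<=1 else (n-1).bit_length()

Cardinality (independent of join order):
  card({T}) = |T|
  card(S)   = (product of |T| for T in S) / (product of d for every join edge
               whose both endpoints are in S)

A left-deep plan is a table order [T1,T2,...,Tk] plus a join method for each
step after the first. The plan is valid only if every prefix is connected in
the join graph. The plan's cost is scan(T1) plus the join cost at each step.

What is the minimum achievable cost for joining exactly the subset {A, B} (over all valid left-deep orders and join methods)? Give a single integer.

880

Selinger DP over subsets of {A,B}:
  {A}: scan cost=40, card=40
  {B}: scan cost=300, card=300
  {AB}: card=480; try (B,nl_idx)→880, (A,hash)→1080, (A,nl_idx)→2580, (B,merge)→3320, (A,merge)→3580, (B,hash)→5480 …(+2); best=880 via (B,nl_idx)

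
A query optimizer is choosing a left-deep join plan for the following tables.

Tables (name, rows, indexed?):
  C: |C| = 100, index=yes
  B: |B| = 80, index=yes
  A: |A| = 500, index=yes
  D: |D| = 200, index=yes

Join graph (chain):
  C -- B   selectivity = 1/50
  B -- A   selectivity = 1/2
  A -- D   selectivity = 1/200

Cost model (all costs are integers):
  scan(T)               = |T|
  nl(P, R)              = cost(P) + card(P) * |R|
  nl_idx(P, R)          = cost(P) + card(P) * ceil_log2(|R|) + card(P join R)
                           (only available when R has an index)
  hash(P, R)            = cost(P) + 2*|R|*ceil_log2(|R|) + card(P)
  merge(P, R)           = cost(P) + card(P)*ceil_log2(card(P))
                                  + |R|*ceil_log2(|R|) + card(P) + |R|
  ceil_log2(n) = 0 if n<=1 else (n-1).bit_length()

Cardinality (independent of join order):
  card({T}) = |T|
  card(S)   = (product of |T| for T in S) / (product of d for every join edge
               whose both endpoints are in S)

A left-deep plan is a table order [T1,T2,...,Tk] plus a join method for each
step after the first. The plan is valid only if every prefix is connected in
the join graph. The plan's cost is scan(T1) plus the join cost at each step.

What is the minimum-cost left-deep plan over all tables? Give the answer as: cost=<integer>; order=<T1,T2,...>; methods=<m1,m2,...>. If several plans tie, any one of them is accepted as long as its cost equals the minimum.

Selinger DP (subsets sized 1..n):
  {C}: scan cost=100, card=100
  {B}: scan cost=80, card=80
  {A}: scan cost=500, card=500
  {D}: scan cost=200, card=200
  {BC}: card=160; try (C,nl_idx)→800, (B,nl_idx)→960, (B,hash)→1320, (C,merge)→1520, (B,merge)→1540, (C,hash)→1560 …(+2); best=800 via (C,nl_idx)
  {AB}: card=20000; try (B,hash)→2120, (A,merge)→5720, (B,merge)→6140, (A,hash)→9160, (A,nl_idx)→20800, (B,nl_idx)→24000 …(+2); best=2120 via (B,hash)
  {AD}: card=500; try (A,nl_idx)→2500, (D,hash)→4200, (D,nl_idx)→5000, (A,merge)→7000, (D,merge)→7300, (A,hash)→9400 …(+2); best=2500 via (A,nl_idx)
  {ABC}: card=40000; try (A,merge)→7240, (A,hash)→9960, (C,hash)→23520, (A,nl_idx)→42240, (A,nl)→80800, (C,nl_idx)→182120 …(+2); best=7240 via (A,merge)
  {ABD}: card=20000; try (B,hash)→4120, (B,merge)→8140, (D,hash)→25320, (B,nl_idx)→26000, (B,nl)→42500, (D,nl_idx)→182120 …(+2); best=4120 via (B,hash)
  {ABCD}: card=40000; try (C,hash)→25520, (D,hash)→50440, (C,nl_idx)→184120, (C,merge)→324920, (D,nl_idx)→367240, (D,merge)→689040 …(+2); best=25520 via (C,hash)

cost=25520; order=D,A,B,C; methods=nl_idx,hash,hash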